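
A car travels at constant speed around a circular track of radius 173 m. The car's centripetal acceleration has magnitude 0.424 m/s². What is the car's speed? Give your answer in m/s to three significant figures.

a_c = v²/r ⇒ v = √(a_c · r) = √(0.424 × 173) = √73.35 = 8.565 m/s.

8.56 m/s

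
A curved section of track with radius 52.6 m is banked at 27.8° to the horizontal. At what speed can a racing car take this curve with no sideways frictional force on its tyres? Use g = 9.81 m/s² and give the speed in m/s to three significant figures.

On a frictionless banked curve, N sinθ = mv²/r and N cosθ = mg, so tanθ = v²/(rg).
v = √(r g tanθ) = √(52.6 × 9.81 × tan 27.8°) = √(52.6 × 9.81 × 0.5272) = √272.1 = 16.49 m/s.

16.5 m/s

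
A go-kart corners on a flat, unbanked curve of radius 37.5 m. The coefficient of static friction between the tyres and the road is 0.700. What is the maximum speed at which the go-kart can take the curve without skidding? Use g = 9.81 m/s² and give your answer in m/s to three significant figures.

16.0 m/s

Friction provides the centripetal force on a flat curve. At maximum speed it is at its limiting value: μ_s m g = m v²/r.
Mass cancels: v_max = √(μ_s g r) = √(0.700 × 9.81 × 37.5) = √257.5 = 16.05 m/s.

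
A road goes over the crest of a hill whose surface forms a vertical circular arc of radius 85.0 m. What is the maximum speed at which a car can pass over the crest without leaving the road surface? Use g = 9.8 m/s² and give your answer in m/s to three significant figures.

At the crest the centre of the circle is below the car, so the net downward (centripetal) force is mg − N = mv²/r.
The car leaves the road when N → 0, giving v_max = √(g r) = √(9.8 × 85.0) = 28.86 m/s.

28.9 m/s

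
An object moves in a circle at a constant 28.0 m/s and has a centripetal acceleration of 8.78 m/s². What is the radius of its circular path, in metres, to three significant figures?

89.3 m

a_c = v²/r ⇒ r = v²/a_c = (28.0)²/8.78 = 784.0/8.78 = 89.29 m.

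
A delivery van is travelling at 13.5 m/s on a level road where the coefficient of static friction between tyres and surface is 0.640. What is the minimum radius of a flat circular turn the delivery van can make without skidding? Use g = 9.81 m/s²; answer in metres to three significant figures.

29.0 m

At the limit, μ_s m g = m v²/r, so r_min = v²/(μ_s g) = (13.5)²/(0.640 × 9.81) = 182.2/6.278 = 29.03 m.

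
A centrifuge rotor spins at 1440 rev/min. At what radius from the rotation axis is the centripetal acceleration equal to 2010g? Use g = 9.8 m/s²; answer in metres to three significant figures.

ω = 1440 rev/min × 2π/60 = 150.8 rad/s.
a_c = ω²r = 2010g ⇒ r = 2010 × 9.8 / (150.8)² = 19700/22740 = 0.8662 m.

0.866 m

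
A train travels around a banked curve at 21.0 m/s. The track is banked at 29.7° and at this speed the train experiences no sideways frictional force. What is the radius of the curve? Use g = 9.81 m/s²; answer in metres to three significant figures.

78.8 m

Frictionless banking: tanθ = v²/(rg), so r = v²/(g tanθ).
r = (21.0)²/(9.81 × tan 29.7°) = 441.0/(9.81 × 0.5704) = 441.0/5.596 = 78.81 m.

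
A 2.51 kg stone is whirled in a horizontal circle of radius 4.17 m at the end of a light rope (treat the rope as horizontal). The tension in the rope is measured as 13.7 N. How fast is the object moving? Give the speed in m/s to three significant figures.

4.77 m/s

T = m v²/r ⇒ v = √(T r / m) = √(13.7 × 4.17 / 2.51) = √22.76 = 4.771 m/s.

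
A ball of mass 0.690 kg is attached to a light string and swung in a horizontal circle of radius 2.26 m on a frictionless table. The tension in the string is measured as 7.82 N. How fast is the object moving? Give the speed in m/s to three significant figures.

T = m v²/r ⇒ v = √(T r / m) = √(7.82 × 2.26 / 0.690) = √25.61 = 5.061 m/s.

5.06 m/s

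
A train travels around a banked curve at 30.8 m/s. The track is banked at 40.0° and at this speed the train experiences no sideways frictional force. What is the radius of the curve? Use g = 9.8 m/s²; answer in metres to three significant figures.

115 m

Frictionless banking: tanθ = v²/(rg), so r = v²/(g tanθ).
r = (30.8)²/(9.8 × tan 40.0°) = 948.6/(9.8 × 0.8391) = 948.6/8.223 = 115.4 m.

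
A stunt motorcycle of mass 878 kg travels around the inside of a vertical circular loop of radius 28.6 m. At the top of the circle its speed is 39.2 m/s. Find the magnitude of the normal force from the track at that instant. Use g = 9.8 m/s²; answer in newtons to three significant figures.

38600 N

At the top, both N and the weight mg point inward (toward the centre), so N + mg = mv²/r.
N = m(v²/r − g) = 878 × ((39.2)²/28.6 − 9.8) = 878 × (53.73 − 9.8) = 878 × 43.93 = 38570 N.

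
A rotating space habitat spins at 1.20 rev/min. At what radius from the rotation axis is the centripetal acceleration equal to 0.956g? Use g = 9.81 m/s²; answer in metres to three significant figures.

ω = 1.20 rev/min × 2π/60 = 0.1257 rad/s.
a_c = ω²r = 0.956g ⇒ r = 0.956 × 9.81 / (0.1257)² = 9.378/0.01579 = 593.9 m.

594 m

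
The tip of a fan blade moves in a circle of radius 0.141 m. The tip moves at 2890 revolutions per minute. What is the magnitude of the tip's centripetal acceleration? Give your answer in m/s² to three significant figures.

ω = 2890 rev/min × 2π/60 = 302.6 rad/s, so v = ωr = 302.6 × 0.141 = 42.67 m/s.
a_c = v²/r = (42.67)²/0.141 = 1821/0.141 = 12910 m/s².

12900 m/s²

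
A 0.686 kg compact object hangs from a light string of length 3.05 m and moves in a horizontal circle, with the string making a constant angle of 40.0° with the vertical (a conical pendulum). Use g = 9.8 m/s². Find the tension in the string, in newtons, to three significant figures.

8.78 N

Vertically the bob has no acceleration, so T cosθ = mg.
T = mg/cosθ = 0.686 × 9.8 / cos 40.0° = 6.723/0.7660 = 8.776 N.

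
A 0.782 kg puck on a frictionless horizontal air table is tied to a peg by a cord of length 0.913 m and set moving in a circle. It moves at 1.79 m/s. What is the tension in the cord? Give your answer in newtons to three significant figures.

The tension is the only horizontal force, so it supplies the full centripetal force: T = m v²/r = 0.782 × (1.790)²/0.913 = 0.782 × 3.204/0.913 = 2.744 N.

2.74 N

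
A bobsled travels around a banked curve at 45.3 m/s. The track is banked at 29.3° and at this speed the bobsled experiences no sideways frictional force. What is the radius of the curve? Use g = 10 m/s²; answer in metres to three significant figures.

Frictionless banking: tanθ = v²/(rg), so r = v²/(g tanθ).
r = (45.3)²/(10.0 × tan 29.3°) = 2052/(10.0 × 0.5612) = 2052/5.612 = 365.7 m.

366 m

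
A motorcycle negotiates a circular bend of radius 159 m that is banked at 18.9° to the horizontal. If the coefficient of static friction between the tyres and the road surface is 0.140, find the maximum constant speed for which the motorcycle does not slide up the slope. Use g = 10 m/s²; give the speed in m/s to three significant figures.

28.4 m/s

At the maximum speed, friction acts down the slope at its limiting value f = μN. Radially (horizontal, toward centre): N sinθ + μN cosθ = mv²/r. Vertically: N cosθ − μN sinθ = mg.
Dividing: v² = r g (sinθ + μcosθ)/(cosθ − μsinθ).
sinθ + μcosθ = 0.3239 + 0.140×0.9461 = 0.4564; cosθ − μsinθ = 0.9461 − 0.140×0.3239 = 0.9007.
v² = 159 × 10.0 × 0.4564/0.9007 = 805.6 m²/s², so v = 28.38 m/s.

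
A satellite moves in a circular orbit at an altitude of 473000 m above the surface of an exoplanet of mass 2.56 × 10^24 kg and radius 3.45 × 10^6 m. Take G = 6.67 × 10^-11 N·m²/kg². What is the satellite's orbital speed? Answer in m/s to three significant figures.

6600 m/s

Orbital radius r = R + h = 3.45 × 10^6 + 473000 = 3.923 × 10^6 m.
Gravity supplies the centripetal force: G M m / r² = m v² / r, so v = √(GM/r).
v = √(6.67 × 10^-11 × 2.56 × 10^24 / 3.923 × 10^6) = √(4.353 × 10^7) = 6597 m/s.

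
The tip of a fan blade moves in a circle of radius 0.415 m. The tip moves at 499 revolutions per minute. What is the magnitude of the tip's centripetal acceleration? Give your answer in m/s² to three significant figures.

ω = 499 rev/min × 2π/60 = 52.26 rad/s, so v = ωr = 52.26 × 0.415 = 21.69 m/s.
a_c = v²/r = (21.69)²/0.415 = 470.3/0.415 = 1133 m/s².

1130 m/s²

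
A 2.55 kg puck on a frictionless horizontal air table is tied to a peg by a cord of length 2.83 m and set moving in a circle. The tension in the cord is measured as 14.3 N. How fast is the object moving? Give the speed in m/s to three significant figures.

T = m v²/r ⇒ v = √(T r / m) = √(14.3 × 2.83 / 2.55) = √15.87 = 3.984 m/s.

3.98 m/s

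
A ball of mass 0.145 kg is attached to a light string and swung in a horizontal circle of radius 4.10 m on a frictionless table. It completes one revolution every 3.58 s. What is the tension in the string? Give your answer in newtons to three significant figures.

1.83 N

v = 2πr/T = 2π × 4.10/3.58 = 7.196 m/s.
The tension is the only horizontal force, so it supplies the full centripetal force: T = m v²/r = 0.145 × (7.196)²/4.10 = 0.145 × 51.78/4.10 = 1.831 N.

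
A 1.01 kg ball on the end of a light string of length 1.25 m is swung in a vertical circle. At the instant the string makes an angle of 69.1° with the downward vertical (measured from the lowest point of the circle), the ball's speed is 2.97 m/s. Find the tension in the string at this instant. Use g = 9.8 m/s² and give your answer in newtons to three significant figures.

Take the radial direction toward the centre of the circle as positive. The component of the weight along the string toward the centre is −mg cos φ (φ measured from the bottom), so Newton's second law along the string gives T − mg cos φ = m v²/r.
cos 69.1° = 0.3567, so T = m(v²/r + g cos φ) = 1.01 × ((2.97)²/1.25 + 9.8 × 0.3567) = 1.01 × (7.057 + (3.496)) = 1.01 × 10.55 = 10.66 N.

10.7 N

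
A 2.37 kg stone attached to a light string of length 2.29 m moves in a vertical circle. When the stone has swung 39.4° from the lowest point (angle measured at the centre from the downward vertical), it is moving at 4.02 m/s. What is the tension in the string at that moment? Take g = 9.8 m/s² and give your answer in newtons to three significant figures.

34.7 N

Take the radial direction toward the centre of the circle as positive. The component of the weight along the string toward the centre is −mg cos φ (φ measured from the bottom), so Newton's second law along the string gives T − mg cos φ = m v²/r.
cos 39.4° = 0.7727, so T = m(v²/r + g cos φ) = 2.37 × ((4.02)²/2.29 + 9.8 × 0.7727) = 2.37 × (7.057 + (7.573)) = 2.37 × 14.63 = 34.67 N.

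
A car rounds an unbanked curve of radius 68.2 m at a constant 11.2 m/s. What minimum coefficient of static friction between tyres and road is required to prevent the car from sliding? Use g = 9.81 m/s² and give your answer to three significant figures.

Friction provides the centripetal force: μ_s m g = m v²/r, so μ_s = v²/(g r) = (11.20)²/(9.81 × 68.2) = 125.4/669.0 = 0.1875.

0.187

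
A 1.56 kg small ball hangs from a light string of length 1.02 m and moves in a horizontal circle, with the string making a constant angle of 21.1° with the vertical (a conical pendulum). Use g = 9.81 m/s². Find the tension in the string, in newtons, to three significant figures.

Vertically the bob has no acceleration, so T cosθ = mg.
T = mg/cosθ = 1.56 × 9.81 / cos 21.1° = 15.30/0.9330 = 16.40 N.

16.4 N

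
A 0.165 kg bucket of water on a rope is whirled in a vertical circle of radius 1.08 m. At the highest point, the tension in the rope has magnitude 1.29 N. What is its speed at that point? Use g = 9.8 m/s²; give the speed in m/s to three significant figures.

At the top, T + mg = mv²/r, so v = √(r(T/m + g)) = √(1.08 × (1.29/0.165 + 9.8)) = √(1.08 × 17.62) = √19.03 = 4.362 m/s.

4.36 m/s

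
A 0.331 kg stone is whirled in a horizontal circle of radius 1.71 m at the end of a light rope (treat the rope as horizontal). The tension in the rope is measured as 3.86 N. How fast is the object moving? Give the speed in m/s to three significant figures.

4.47 m/s

T = m v²/r ⇒ v = √(T r / m) = √(3.86 × 1.71 / 0.331) = √19.94 = 4.466 m/s.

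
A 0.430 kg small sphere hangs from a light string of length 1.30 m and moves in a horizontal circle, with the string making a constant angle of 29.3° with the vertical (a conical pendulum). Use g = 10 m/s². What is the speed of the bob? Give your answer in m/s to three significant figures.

The radius of the circle is r = L sinθ = 1.30 × sin 29.3° = 0.6362 m.
Horizontally T sinθ = mv²/r and vertically T cosθ = mg, so tanθ = v²/(rg).
v = √(r g tanθ) = √(0.6362 × 10.0 × 0.5612) = √3.570 = 1.889 m/s.

1.89 m/s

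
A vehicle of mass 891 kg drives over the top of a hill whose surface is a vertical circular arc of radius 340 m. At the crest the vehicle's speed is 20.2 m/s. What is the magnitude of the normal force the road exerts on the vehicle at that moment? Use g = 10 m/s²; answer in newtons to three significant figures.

At the crest the centripetal acceleration points downward (toward the centre of the arc), so mg − N = mv²/r.
N = m(g − v²/r) = 891 × (10.0 − (20.2)²/340) = 891 × (10.0 − 1.200) = 891 × 8.800 = 7841 N.

7840 N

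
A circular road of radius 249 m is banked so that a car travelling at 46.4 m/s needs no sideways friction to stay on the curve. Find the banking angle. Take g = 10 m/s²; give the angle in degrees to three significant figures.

For a frictionless banked turn: horizontally N sinθ = mv²/r and vertically N cosθ = mg.
Dividing: tanθ = v²/(r g) = (46.4)²/(249 × 10.0) = 2153/2490 = 0.8646.
θ = arctan(0.8646) = 40.85°.

40.8°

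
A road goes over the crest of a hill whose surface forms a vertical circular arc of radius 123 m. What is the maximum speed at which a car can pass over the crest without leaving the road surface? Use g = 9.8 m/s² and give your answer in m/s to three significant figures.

At the crest the centre of the circle is below the car, so the net downward (centripetal) force is mg − N = mv²/r.
The car leaves the road when N → 0, giving v_max = √(g r) = √(9.8 × 123) = 34.72 m/s.

34.7 m/s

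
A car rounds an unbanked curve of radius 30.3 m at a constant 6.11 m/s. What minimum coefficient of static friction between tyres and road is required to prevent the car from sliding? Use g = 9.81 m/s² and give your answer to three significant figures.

0.126

Friction provides the centripetal force: μ_s m g = m v²/r, so μ_s = v²/(g r) = (6.110)²/(9.81 × 30.3) = 37.33/297.2 = 0.1256.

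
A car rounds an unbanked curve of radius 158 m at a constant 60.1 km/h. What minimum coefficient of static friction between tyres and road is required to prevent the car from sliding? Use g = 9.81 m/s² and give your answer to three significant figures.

0.180

v = 60.1/3.6 = 16.69 m/s.
Friction provides the centripetal force: μ_s m g = m v²/r, so μ_s = v²/(g r) = (16.69)²/(9.81 × 158) = 278.7/1550 = 0.1798.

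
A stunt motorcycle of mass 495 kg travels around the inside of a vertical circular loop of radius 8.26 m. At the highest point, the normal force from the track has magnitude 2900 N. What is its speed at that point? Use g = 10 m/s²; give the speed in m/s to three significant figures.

11.4 m/s

At the top, N + mg = mv²/r, so v = √(r(N/m + g)) = √(8.26 × (2900/495 + 10.0)) = √(8.26 × 15.86) = √131.0 = 11.45 m/s.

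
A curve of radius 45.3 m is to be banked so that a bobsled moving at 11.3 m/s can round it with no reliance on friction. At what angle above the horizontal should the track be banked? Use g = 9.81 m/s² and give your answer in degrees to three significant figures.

16.0°

For a frictionless banked turn: horizontally N sinθ = mv²/r and vertically N cosθ = mg.
Dividing: tanθ = v²/(r g) = (11.3)²/(45.3 × 9.81) = 127.7/444.4 = 0.2873.
θ = arctan(0.2873) = 16.03°.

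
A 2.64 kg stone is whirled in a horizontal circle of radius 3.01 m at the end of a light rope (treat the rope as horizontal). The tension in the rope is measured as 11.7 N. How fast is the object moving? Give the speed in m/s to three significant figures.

3.65 m/s

T = m v²/r ⇒ v = √(T r / m) = √(11.7 × 3.01 / 2.64) = √13.34 = 3.652 m/s.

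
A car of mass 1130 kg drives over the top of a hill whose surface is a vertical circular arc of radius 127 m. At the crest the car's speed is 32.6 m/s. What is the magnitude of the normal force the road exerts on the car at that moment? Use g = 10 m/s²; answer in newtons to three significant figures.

At the crest the centripetal acceleration points downward (toward the centre of the arc), so mg − N = mv²/r.
N = m(g − v²/r) = 1130 × (10.0 − (32.6)²/127) = 1130 × (10.0 − 8.368) = 1130 × 1.632 = 1844 N.

1840 N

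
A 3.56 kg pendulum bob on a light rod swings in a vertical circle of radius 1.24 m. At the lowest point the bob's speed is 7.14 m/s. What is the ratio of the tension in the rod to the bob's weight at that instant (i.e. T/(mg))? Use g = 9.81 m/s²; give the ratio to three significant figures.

At the bottom, T − mg = mv²/r, so T = m(v²/r + g) and T/(mg) = v²/(rg) + 1 = (7.14)²/(1.24 × 9.81) + 1 = 4.191 + 1 = 5.191.

5.19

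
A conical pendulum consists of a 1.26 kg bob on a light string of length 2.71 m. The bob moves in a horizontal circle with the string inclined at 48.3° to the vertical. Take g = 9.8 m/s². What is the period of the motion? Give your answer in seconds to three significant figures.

2.69 s

r = L sinθ = 2.023 m. From T sinθ = mω²r and T cosθ = mg: tanθ = ω²r/g, so ω² = g tanθ / r = g/(L cosθ).
ω = √(g/(L cosθ)) = √(9.8/(2.71 × 0.6652)) = √5.436 = 2.332 rad/s.
Period = 2π/ω = 2.695 s.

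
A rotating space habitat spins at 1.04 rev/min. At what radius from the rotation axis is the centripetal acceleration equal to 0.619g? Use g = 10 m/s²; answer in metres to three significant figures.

522 m

ω = 1.04 rev/min × 2π/60 = 0.1089 rad/s.
a_c = ω²r = 0.619g ⇒ r = 0.619 × 10.0 / (0.1089)² = 6.190/0.01186 = 521.9 m.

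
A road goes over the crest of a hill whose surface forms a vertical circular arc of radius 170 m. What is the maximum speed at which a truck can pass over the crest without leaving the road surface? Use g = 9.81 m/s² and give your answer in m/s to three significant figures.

At the crest the centre of the circle is below the truck, so the net downward (centripetal) force is mg − N = mv²/r.
The truck leaves the road when N → 0, giving v_max = √(g r) = √(9.81 × 170) = 40.84 m/s.

40.8 m/s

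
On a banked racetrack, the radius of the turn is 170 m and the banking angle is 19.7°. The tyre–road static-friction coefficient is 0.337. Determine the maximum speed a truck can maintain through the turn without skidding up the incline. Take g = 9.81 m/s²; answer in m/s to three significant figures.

36.3 m/s

At the maximum speed, friction acts down the slope at its limiting value f = μN. Radially (horizontal, toward centre): N sinθ + μN cosθ = mv²/r. Vertically: N cosθ − μN sinθ = mg.
Dividing: v² = r g (sinθ + μcosθ)/(cosθ − μsinθ).
sinθ + μcosθ = 0.3371 + 0.337×0.9415 = 0.6544; cosθ − μsinθ = 0.9415 − 0.337×0.3371 = 0.8279.
v² = 170 × 9.81 × 0.6544/0.8279 = 1318 m²/s², so v = 36.31 m/s.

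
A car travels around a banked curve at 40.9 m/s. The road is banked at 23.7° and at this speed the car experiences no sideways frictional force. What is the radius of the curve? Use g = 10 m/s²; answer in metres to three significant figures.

381 m

Frictionless banking: tanθ = v²/(rg), so r = v²/(g tanθ).
r = (40.9)²/(10.0 × tan 23.7°) = 1673/(10.0 × 0.4390) = 1673/4.390 = 381.1 m.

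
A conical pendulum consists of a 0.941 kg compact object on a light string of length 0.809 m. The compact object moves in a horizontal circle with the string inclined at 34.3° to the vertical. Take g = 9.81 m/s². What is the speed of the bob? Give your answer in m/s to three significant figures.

The radius of the circle is r = L sinθ = 0.809 × sin 34.3° = 0.4559 m.
Horizontally T sinθ = mv²/r and vertically T cosθ = mg, so tanθ = v²/(rg).
v = √(r g tanθ) = √(0.4559 × 9.81 × 0.6822) = √3.051 = 1.747 m/s.

1.75 m/s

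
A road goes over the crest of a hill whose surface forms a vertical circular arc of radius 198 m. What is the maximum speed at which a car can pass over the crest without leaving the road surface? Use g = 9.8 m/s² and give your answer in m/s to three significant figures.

At the crest the centre of the circle is below the car, so the net downward (centripetal) force is mg − N = mv²/r.
The car leaves the road when N → 0, giving v_max = √(g r) = √(9.8 × 198) = 44.05 m/s.

44.0 m/s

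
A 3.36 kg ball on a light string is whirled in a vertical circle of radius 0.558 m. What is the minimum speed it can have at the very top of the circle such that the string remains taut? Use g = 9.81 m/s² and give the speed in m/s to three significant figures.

At the highest point the centre is directly below, so both the weight and T act inward: T + mg = mv²/r.
At minimum speed T → 0, so mg = mv_min²/r ⇒ v_min = √(g r) = √(9.81 × 0.558) = 2.340 m/s.

2.34 m/s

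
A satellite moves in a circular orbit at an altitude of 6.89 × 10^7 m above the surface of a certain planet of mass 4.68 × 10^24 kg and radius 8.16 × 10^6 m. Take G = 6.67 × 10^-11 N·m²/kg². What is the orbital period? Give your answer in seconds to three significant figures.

r = R + h = 8.16 × 10^6 + 6.89 × 10^7 = 7.706 × 10^7 m. Gravity provides the centripetal force: G M m / r² = m v² / r ⇒ v = √(GM/r) = 2013 m/s.
T = 2πr/v = 2π × 7.706 × 10^7 / 2013 = 240600 s.

241000 s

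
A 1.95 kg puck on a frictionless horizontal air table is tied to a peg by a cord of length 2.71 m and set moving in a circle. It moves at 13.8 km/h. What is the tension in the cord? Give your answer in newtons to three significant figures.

v = 13.8 km/h = 13.8/3.6 = 3.833 m/s.
The tension is the only horizontal force, so it supplies the full centripetal force: T = m v²/r = 1.95 × (3.833)²/2.71 = 1.95 × 14.69/2.71 = 10.57 N.

10.6 N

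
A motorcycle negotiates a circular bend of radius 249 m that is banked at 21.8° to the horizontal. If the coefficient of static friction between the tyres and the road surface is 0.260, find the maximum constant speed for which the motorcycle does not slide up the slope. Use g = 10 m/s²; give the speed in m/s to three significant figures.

At the maximum speed, friction acts down the slope at its limiting value f = μN. Radially (horizontal, toward centre): N sinθ + μN cosθ = mv²/r. Vertically: N cosθ − μN sinθ = mg.
Dividing: v² = r g (sinθ + μcosθ)/(cosθ − μsinθ).
sinθ + μcosθ = 0.3714 + 0.260×0.9285 = 0.6128; cosθ − μsinθ = 0.9285 − 0.260×0.3714 = 0.8319.
v² = 249 × 10.0 × 0.6128/0.8319 = 1834 m²/s², so v = 42.83 m/s.

42.8 m/s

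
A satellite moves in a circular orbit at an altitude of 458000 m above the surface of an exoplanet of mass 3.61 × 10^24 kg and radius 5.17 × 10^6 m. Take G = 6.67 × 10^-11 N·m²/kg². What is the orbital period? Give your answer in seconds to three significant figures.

r = R + h = 5.17 × 10^6 + 458000 = 5.628 × 10^6 m. Gravity provides the centripetal force: G M m / r² = m v² / r ⇒ v = √(GM/r) = 6541 m/s.
T = 2πr/v = 2π × 5.628 × 10^6 / 6541 = 5406 s.

5410 s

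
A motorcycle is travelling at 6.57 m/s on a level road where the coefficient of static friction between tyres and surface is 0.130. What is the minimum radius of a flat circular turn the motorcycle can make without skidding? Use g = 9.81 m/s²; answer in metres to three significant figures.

At the limit, μ_s m g = m v²/r, so r_min = v²/(μ_s g) = (6.57)²/(0.130 × 9.81) = 43.16/1.275 = 33.85 m.

33.8 m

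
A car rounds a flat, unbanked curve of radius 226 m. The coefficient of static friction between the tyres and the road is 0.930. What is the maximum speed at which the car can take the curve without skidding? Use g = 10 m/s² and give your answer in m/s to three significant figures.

45.8 m/s

The only inward force on a level bend is static friction, so at the limit f_s = μ_s N = μ_s m g = m v²/r.
Mass cancels: v_max = √(μ_s g r) = √(0.930 × 10.0 × 226) = √2102 = 45.85 m/s.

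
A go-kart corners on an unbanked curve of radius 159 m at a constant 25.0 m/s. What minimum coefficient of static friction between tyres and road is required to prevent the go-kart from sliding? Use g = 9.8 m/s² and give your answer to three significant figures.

Friction provides the centripetal force: μ_s m g = m v²/r, so μ_s = v²/(g r) = (25.00)²/(9.8 × 159) = 625.0/1558 = 0.4011.

0.401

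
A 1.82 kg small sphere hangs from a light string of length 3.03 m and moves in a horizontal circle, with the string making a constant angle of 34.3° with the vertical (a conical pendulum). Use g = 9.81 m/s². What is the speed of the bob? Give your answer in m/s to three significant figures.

The radius of the circle is r = L sinθ = 3.03 × sin 34.3° = 1.707 m.
Horizontally T sinθ = mv²/r and vertically T cosθ = mg, so tanθ = v²/(rg).
v = √(r g tanθ) = √(1.707 × 9.81 × 0.6822) = √11.43 = 3.380 m/s.

3.38 m/s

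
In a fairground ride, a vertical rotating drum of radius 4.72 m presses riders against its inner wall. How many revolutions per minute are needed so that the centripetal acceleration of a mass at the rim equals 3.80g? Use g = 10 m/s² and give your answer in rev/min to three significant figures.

Require ω²r = 3.80g, so ω = √(3.80 × 10.0/4.72) = 2.837 rad/s.
In rev/min: ω × 60/(2π) = 2.837 × 60/(2π) = 27.10 rev/min.

27.1 rev/min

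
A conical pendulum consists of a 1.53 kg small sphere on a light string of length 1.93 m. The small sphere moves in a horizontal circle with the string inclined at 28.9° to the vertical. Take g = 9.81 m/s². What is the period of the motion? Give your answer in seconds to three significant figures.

r = L sinθ = 0.9327 m. From T sinθ = mω²r and T cosθ = mg: tanθ = ω²r/g, so ω² = g tanθ / r = g/(L cosθ).
ω = √(g/(L cosθ)) = √(9.81/(1.93 × 0.8755)) = √5.806 = 2.410 rad/s.
Period = 2π/ω = 2.608 s.

2.61 s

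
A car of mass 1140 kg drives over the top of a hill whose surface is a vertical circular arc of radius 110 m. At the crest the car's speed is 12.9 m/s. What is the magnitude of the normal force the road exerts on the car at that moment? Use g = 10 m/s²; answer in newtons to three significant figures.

At the crest the centripetal acceleration points downward (toward the centre of the arc), so mg − N = mv²/r.
N = m(g − v²/r) = 1140 × (10.0 − (12.9)²/110) = 1140 × (10.0 − 1.513) = 1140 × 8.487 = 9675 N.

9680 N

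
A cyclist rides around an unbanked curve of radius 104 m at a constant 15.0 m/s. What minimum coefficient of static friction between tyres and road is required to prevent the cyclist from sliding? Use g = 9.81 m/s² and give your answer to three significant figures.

Friction provides the centripetal force: μ_s m g = m v²/r, so μ_s = v²/(g r) = (15.00)²/(9.81 × 104) = 225.0/1020 = 0.2205.

0.221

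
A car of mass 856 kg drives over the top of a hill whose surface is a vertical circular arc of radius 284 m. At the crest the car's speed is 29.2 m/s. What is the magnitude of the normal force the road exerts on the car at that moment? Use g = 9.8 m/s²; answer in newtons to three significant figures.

At the crest the centripetal acceleration points downward (toward the centre of the arc), so mg − N = mv²/r.
N = m(g − v²/r) = 856 × (9.8 − (29.2)²/284) = 856 × (9.8 − 3.002) = 856 × 6.798 = 5819 N.

5820 N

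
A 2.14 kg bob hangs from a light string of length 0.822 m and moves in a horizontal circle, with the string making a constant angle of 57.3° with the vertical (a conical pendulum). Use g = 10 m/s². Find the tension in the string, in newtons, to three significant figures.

39.6 N

Vertically the bob has no acceleration, so T cosθ = mg.
T = mg/cosθ = 2.14 × 10.0 / cos 57.3° = 21.40/0.5402 = 39.61 N.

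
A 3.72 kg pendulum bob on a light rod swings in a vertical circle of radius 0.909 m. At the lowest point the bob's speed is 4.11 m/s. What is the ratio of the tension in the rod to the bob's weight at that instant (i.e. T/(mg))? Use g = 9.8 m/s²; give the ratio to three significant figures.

At the bottom, T − mg = mv²/r, so T = m(v²/r + g) and T/(mg) = v²/(rg) + 1 = (4.11)²/(0.909 × 9.8) + 1 = 1.896 + 1 = 2.896.

2.90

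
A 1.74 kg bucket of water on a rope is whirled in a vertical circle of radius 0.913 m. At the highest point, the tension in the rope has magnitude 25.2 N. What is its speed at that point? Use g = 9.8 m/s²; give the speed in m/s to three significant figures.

4.71 m/s

At the top, T + mg = mv²/r, so v = √(r(T/m + g)) = √(0.913 × (25.2/1.74 + 9.8)) = √(0.913 × 24.28) = √22.17 = 4.709 m/s.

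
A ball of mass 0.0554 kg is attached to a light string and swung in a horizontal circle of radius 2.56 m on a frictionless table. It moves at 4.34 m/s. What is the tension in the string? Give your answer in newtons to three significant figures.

0.408 N

The tension is the only horizontal force, so it supplies the full centripetal force: T = m v²/r = 0.0554 × (4.340)²/2.56 = 0.0554 × 18.84/2.56 = 0.4076 N.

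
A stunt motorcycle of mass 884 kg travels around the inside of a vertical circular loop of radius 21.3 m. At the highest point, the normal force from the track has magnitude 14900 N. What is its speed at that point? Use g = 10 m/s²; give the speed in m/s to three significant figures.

At the top, N + mg = mv²/r, so v = √(r(N/m + g)) = √(21.3 × (14900/884 + 10.0)) = √(21.3 × 26.86) = √572.0 = 23.92 m/s.

23.9 m/s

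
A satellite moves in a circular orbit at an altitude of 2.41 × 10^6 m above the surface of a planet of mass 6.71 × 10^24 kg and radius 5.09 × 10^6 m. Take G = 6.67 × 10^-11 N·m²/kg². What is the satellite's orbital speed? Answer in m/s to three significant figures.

7720 m/s

Orbital radius r = R + h = 5.09 × 10^6 + 2.41 × 10^6 = 7.500 × 10^6 m.
Gravity supplies the centripetal force: G M m / r² = m v² / r, so v = √(GM/r).
v = √(6.67 × 10^-11 × 6.71 × 10^24 / 7.500 × 10^6) = √(5.967 × 10^7) = 7725 m/s.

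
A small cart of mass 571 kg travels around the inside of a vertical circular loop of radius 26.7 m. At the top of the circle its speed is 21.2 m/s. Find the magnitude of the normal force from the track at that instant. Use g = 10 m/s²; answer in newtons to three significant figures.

At the top, both N and the weight mg point inward (toward the centre), so N + mg = mv²/r.
N = m(v²/r − g) = 571 × ((21.2)²/26.7 − 10.0) = 571 × (16.83 − 10.0) = 571 × 6.833 = 3902 N.

3900 N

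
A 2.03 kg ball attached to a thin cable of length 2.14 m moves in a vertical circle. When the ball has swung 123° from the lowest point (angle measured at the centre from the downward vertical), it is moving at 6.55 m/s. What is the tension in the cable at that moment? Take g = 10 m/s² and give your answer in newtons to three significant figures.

29.6 N

Take the radial direction toward the centre of the circle as positive. The component of the weight along the string toward the centre is −mg cos φ (φ measured from the bottom), so Newton's second law along the string gives T − mg cos φ = m v²/r.
cos 123° = -0.5446, so T = m(v²/r + g cos φ) = 2.03 × ((6.55)²/2.14 + 10.0 × -0.5446) = 2.03 × (20.05 + (-5.446)) = 2.03 × 14.60 = 29.64 N.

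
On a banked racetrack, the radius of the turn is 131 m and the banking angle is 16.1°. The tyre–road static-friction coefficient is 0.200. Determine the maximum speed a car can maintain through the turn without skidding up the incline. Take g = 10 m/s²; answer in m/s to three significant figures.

At the maximum speed, friction acts down the slope at its limiting value f = μN. Radially (horizontal, toward centre): N sinθ + μN cosθ = mv²/r. Vertically: N cosθ − μN sinθ = mg.
Dividing: v² = r g (sinθ + μcosθ)/(cosθ − μsinθ).
sinθ + μcosθ = 0.2773 + 0.200×0.9608 = 0.4695; cosθ − μsinθ = 0.9608 − 0.200×0.2773 = 0.9053.
v² = 131 × 10.0 × 0.4695/0.9053 = 679.3 m²/s², so v = 26.06 m/s.

26.1 m/s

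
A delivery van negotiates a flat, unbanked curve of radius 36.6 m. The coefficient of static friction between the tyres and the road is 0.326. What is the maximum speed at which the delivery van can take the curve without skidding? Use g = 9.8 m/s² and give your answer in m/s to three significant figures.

10.8 m/s

Friction provides the centripetal force on a flat curve. At maximum speed it is at its limiting value: μ_s m g = m v²/r.
Mass cancels: v_max = √(μ_s g r) = √(0.326 × 9.8 × 36.6) = √116.9 = 10.81 m/s.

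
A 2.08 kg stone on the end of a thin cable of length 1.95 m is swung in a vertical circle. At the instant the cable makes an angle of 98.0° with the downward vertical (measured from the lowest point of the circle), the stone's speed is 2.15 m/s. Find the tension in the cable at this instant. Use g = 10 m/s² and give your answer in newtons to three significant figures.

2.04 N

Take the radial direction toward the centre of the circle as positive. The component of the weight along the string toward the centre is −mg cos φ (φ measured from the bottom), so Newton's second law along the string gives T − mg cos φ = m v²/r.
cos 98.0° = -0.1392, so T = m(v²/r + g cos φ) = 2.08 × ((2.15)²/1.95 + 10.0 × -0.1392) = 2.08 × (2.371 + (-1.392)) = 2.08 × 0.9788 = 2.036 N.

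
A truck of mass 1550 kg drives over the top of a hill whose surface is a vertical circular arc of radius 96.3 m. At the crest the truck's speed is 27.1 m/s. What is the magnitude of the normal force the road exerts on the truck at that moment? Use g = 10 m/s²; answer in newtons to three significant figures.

3680 N

At the crest the centripetal acceleration points downward (toward the centre of the arc), so mg − N = mv²/r.
N = m(g − v²/r) = 1550 × (10.0 − (27.1)²/96.3) = 1550 × (10.0 − 7.626) = 1550 × 2.374 = 3679 N.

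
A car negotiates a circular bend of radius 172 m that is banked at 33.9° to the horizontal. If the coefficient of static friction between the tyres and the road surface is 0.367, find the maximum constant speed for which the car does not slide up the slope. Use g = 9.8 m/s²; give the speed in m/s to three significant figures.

At the maximum speed, friction acts down the slope at its limiting value f = μN. Radially (horizontal, toward centre): N sinθ + μN cosθ = mv²/r. Vertically: N cosθ − μN sinθ = mg.
Dividing: v² = r g (sinθ + μcosθ)/(cosθ − μsinθ).
sinθ + μcosθ = 0.5577 + 0.367×0.8300 = 0.8624; cosθ − μsinθ = 0.8300 − 0.367×0.5577 = 0.6253.
v² = 172 × 9.8 × 0.8624/0.6253 = 2325 m²/s², so v = 48.21 m/s.

48.2 m/s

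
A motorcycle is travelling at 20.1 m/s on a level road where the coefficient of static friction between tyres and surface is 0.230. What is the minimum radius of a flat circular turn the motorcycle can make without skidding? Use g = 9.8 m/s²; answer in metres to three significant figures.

At the limit, μ_s m g = m v²/r, so r_min = v²/(μ_s g) = (20.1)²/(0.230 × 9.8) = 404.0/2.254 = 179.2 m.

179 m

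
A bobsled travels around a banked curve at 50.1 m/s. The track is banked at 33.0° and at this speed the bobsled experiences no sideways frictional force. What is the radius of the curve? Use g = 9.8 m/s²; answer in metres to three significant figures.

394 m

Frictionless banking: tanθ = v²/(rg), so r = v²/(g tanθ).
r = (50.1)²/(9.8 × tan 33.0°) = 2510/(9.8 × 0.6494) = 2510/6.364 = 394.4 m.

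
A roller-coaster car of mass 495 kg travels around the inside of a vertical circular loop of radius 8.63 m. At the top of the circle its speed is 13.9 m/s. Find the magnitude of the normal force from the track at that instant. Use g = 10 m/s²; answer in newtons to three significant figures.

At the top, both N and the weight mg point inward (toward the centre), so N + mg = mv²/r.
N = m(v²/r − g) = 495 × ((13.9)²/8.63 − 10.0) = 495 × (22.39 − 10.0) = 495 × 12.39 = 6132 N.

6130 N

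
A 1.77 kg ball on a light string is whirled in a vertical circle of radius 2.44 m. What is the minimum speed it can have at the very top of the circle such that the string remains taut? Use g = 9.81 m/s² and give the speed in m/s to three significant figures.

4.89 m/s

At the top, both weight mg and T point toward the centre: T + mg = mv²/r.
At minimum speed T → 0, so mg = mv_min²/r ⇒ v_min = √(g r) = √(9.81 × 2.44) = 4.892 m/s.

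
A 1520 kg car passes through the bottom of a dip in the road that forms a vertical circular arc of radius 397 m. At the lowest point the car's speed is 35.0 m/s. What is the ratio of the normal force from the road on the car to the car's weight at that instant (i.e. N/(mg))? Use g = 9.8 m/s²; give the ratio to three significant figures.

1.31

At the bottom, N − mg = mv²/r, so N = m(v²/r + g) and N/(mg) = v²/(rg) + 1 = (35.0)²/(397 × 9.8) + 1 = 0.3149 + 1 = 1.315.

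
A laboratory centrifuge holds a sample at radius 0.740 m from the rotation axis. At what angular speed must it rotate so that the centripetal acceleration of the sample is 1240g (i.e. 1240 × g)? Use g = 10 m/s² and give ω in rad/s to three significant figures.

Centripetal acceleration a_c = ω²r. Setting ω²r = 1240g:
ω = √(1240g / r) = √(1240 × 10.0 / 0.740) = √16760 = 129.4 rad/s.

129 rad/s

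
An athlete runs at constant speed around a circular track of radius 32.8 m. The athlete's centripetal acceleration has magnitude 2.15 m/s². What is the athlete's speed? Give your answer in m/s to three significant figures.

a_c = v²/r ⇒ v = √(a_c · r) = √(2.15 × 32.8) = √70.52 = 8.398 m/s.

8.40 m/s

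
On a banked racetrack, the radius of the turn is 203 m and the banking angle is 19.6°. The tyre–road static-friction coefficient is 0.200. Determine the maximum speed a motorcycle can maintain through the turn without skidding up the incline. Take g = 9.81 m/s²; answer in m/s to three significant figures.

34.5 m/s

At the maximum speed, friction acts down the slope at its limiting value f = μN. Radially (horizontal, toward centre): N sinθ + μN cosθ = mv²/r. Vertically: N cosθ − μN sinθ = mg.
Dividing: v² = r g (sinθ + μcosθ)/(cosθ − μsinθ).
sinθ + μcosθ = 0.3355 + 0.200×0.9421 = 0.5239; cosθ − μsinθ = 0.9421 − 0.200×0.3355 = 0.8750.
v² = 203 × 9.81 × 0.5239/0.8750 = 1192 m²/s², so v = 34.53 m/s.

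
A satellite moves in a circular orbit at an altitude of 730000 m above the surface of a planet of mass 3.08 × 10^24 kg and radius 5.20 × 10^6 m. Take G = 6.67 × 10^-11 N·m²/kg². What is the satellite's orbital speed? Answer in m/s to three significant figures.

5890 m/s

Orbital radius r = R + h = 5.20 × 10^6 + 730000 = 5.930 × 10^6 m.
Gravity supplies the centripetal force: G M m / r² = m v² / r, so v = √(GM/r).
v = √(6.67 × 10^-11 × 3.08 × 10^24 / 5.930 × 10^6) = √(3.464 × 10^7) = 5886 m/s.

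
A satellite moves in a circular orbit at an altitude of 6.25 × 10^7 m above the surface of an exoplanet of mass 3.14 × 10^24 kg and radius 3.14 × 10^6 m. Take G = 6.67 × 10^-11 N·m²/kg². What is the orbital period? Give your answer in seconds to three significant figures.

r = R + h = 3.14 × 10^6 + 6.25 × 10^7 = 6.564 × 10^7 m. Gravity provides the centripetal force: G M m / r² = m v² / r ⇒ v = √(GM/r) = 1786 m/s.
T = 2πr/v = 2π × 6.564 × 10^7 / 1786 = 230900 s.

231000 s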